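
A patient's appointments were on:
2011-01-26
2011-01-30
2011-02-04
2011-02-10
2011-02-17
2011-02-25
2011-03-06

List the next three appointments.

2011-03-16, 2011-03-27, 2011-04-08

Gaps: 4, 5, 6, 7, 8, 9 days — each gap is 1 larger than the previous one.
Next gap: 10 days. 2011-03-06 + 10 days = 2011-03-16.
Next gap: 11 days. 2011-03-16 + 11 days = 2011-03-27.
Next gap: 12 days. 2011-03-27 + 12 days = 2011-04-08.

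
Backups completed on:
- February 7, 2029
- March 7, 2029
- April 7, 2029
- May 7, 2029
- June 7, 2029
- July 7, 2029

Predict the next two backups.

The day-of-month is always 7 (28, 31, 30, 31, 30 days between events).
So this recurs on the 7th of each month.
Next: August 2029 → August 7, 2029.
Next: September 2029 → September 7, 2029.

August 7, 2029; September 7, 2029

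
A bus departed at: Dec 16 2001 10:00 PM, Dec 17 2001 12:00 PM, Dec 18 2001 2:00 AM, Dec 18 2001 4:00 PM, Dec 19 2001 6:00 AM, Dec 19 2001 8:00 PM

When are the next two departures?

The interval is a steady 14 hours (14, 14, 14, 14, 14).
Dec 19 2001 8:00 PM + 14 h = Dec 20 2001 10:00 AM.
Dec 20 2001 10:00 AM + 14 h = Dec 21 2001 12:00 AM.

Dec 20 2001 10:00 AM, Dec 21 2001 12:00 AM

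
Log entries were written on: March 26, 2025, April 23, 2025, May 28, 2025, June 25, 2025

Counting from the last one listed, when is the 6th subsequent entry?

These are Wednesdays at 28- or 35-day spacing (28, 35, 28).
The pattern: 4th Wednesday of the month.
July 2025 — 4th Wednesday is July 23, 2025.
4th Wednesday of August 2025: August 27, 2025.
September 2025 — 4th Wednesday is September 24, 2025.
October 2025 — 4th Wednesday is October 22, 2025.
4th Wednesday of November 2025: November 26, 2025.
December 2025 — 4th Wednesday is December 24, 2025.

December 24, 2025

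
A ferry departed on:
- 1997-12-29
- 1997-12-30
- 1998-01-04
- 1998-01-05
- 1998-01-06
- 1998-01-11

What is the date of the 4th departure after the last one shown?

1998-01-19

Gaps: 1, 5, 1, 1, 5 days — not constant, but cyclic with period 3.
The events fall on every Monday, Tuesday and Sunday.
The following Monday is 1998-01-12.
The following Tuesday is 1998-01-13.
The following Sunday is 1998-01-18.
The following Monday is 1998-01-19.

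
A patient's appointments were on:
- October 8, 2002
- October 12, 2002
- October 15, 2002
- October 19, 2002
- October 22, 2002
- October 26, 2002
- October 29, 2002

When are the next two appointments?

November 2, 2002; November 5, 2002

The gap pattern 4, 3, 4, 3, 4, 3 repeats every 2 events.
These are the Tuesdays and Saturdays of each week.
Next Saturday: November 2, 2002.
Next Tuesday: November 5, 2002.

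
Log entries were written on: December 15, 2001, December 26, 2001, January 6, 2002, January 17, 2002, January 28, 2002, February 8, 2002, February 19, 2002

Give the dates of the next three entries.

Every event comes 11 days after the last (11, 11, 11, 11, 11, 11).
February 19, 2002 + 11 days = March 2, 2002.
March 2, 2002 + 11 days = March 13, 2002.
March 13, 2002 + 11 days = March 24, 2002.

March 2, 2002; March 13, 2002; March 24, 2002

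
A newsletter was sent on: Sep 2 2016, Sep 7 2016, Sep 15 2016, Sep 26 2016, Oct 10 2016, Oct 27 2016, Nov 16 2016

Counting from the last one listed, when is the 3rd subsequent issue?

Feb 2 2017

Intervals are 5, 8, 11, 14, 17, 20 days — an arithmetic progression with common difference 3.
Next gap: 23 days. Nov 16 2016 + 23 days = Dec 9 2016.
Next gap: 26 days. Dec 9 2016 + 26 days = Jan 4 2017.
Next gap: 29 days. Jan 4 2017 + 29 days = Feb 2 2017.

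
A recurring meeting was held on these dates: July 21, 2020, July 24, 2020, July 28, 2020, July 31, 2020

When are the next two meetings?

August 4, 2020; August 7, 2020

Gaps: 3, 4, 3 days — not constant, but cyclic with period 2.
The events fall on every Tuesday and Friday.
The following Tuesday is August 4, 2020.
Next Friday: August 7, 2020.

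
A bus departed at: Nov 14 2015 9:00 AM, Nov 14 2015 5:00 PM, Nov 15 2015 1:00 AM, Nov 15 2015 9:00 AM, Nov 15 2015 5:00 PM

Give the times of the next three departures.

Spacing: 8, 8, 8, 8 h — constant 8 h.
Nov 15 2015 5:00 PM + 8 h = Nov 16 2015 1:00 AM.
Nov 16 2015 1:00 AM + 8 h = Nov 16 2015 9:00 AM.
Nov 16 2015 9:00 AM + 8 h = Nov 16 2015 5:00 PM.

Nov 16 2015 1:00 AM, Nov 16 2015 9:00 AM, Nov 16 2015 5:00 PM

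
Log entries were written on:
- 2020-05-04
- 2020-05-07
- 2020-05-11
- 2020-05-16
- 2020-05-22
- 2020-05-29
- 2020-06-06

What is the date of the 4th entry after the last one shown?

2020-07-18

Gaps: 3, 4, 5, 6, 7, 8 days — each gap is 1 larger than the previous one.
Next gap: 9 days. 2020-06-06 + 9 days = 2020-06-15.
Next gap: 10 days. 2020-06-15 + 10 days = 2020-06-25.
Next gap: 11 days. 2020-06-25 + 11 days = 2020-07-06.
Next gap: 12 days. 2020-07-06 + 12 days = 2020-07-18.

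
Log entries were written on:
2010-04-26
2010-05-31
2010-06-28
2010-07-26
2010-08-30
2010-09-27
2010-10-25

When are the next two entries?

All Mondays; the gaps (35, 28, 28, 35, 28, 28) vary with month length.
This is the last Monday of each month.
Last Monday of November 2010: 2010-11-29.
Last Monday of December 2010: 2010-12-27.

2010-11-29, 2010-12-27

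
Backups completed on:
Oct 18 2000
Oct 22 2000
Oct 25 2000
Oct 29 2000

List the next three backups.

Nov 1 2000, Nov 5 2000, Nov 8 2000

Gaps: 4, 3, 4 days — not constant, but cyclic with period 2.
The events fall on every Wednesday and Sunday.
Next Wednesday: Nov 1 2000.
Next Sunday: Nov 5 2000.
The following Wednesday is Nov 8 2000.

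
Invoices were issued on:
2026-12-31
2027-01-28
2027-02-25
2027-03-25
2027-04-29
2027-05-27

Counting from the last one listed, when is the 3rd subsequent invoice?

These are Thursdays with 28, 28, 28, 35, 28-day gaps.
Each is the final Thursday of its month — 2026-12-31 is past the 28th, so '4th Thursday' doesn't fit.
Last Thursday of June 2027: 2027-06-24.
Last Thursday of July 2027: 2027-07-29.
August 2027 ends with Thursday 2027-08-26.

2027-08-26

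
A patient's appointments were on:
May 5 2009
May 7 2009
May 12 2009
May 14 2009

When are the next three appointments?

The gap pattern 2, 5, 2 repeats every 2 events.
These are the Tuesdays and Thursdays of each week.
Next Tuesday: May 19 2009.
Next Thursday: May 21 2009.
The following Tuesday is May 26 2009.

May 19 2009, May 21 2009, May 26 2009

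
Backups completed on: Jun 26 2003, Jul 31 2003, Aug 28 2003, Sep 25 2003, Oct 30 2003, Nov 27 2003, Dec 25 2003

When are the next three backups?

All Thursdays; the gaps (35, 28, 28, 35, 28, 28) vary with month length.
This is the last Thursday of each month.
January 2004 ends with Thursday Jan 29 2004.
Last Thursday of February 2004: Feb 26 2004.
Last Thursday of March 2004: Mar 25 2004.

Jan 29 2004, Feb 26 2004, Mar 25 2004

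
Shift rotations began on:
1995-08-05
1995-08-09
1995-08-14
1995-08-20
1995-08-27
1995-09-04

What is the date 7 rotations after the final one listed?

1995-11-27

Intervals are 4, 5, 6, 7, 8 days — an arithmetic progression with common difference 1.
Next gap: 9 days. 1995-09-04 + 9 days = 1995-09-13.
Next gap: 10 days. 1995-09-13 + 10 days = 1995-09-23.
Next gap: 11 days. 1995-09-23 + 11 days = 1995-10-04.
Next gap: 12 days. 1995-10-04 + 12 days = 1995-10-16.
Next gap: 13 days. 1995-10-16 + 13 days = 1995-10-29.
Next gap: 14 days. 1995-10-29 + 14 days = 1995-11-12.
Next gap: 15 days. 1995-11-12 + 15 days = 1995-11-27.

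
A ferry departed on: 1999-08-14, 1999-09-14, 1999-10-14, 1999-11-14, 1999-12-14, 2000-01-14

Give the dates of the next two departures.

2000-02-14, 2000-03-14

The day-of-month is always 14 (31, 30, 31, 30, 31 days between events).
So this recurs on the 14th of each month.
Next: February 2000 → 2000-02-14.
Next: March 2000 → 2000-03-14.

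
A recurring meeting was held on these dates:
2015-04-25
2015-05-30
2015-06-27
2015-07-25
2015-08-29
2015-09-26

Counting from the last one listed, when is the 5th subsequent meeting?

2016-02-27

These are Saturdays with 35, 28, 28, 35, 28-day gaps.
Each is the final Saturday of its month — 2015-05-30 is past the 28th, so '4th Saturday' doesn't fit.
Last Saturday of October 2015: 2015-10-31.
November 2015 ends with Saturday 2015-11-28.
Last Saturday of December 2015: 2015-12-26.
Last Saturday of January 2016: 2016-01-30.
February 2016 ends with Saturday 2016-02-27.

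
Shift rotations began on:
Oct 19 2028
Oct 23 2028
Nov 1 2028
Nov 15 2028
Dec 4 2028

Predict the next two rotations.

Dec 28 2028, Jan 26 2029

Intervals are 4, 9, 14, 19 days — an arithmetic progression with common difference 5.
Next gap: 24 days. Dec 4 2028 + 24 days = Dec 28 2028.
Next gap: 29 days. Dec 28 2028 + 29 days = Jan 26 2029.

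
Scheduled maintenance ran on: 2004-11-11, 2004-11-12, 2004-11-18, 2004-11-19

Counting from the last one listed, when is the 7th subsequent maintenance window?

2004-12-16

The gap pattern 1, 6, 1 repeats every 2 events.
These are the Thursdays and Fridays of each week.
Next Thursday: 2004-11-25.
The following Friday is 2004-11-26.
Next Thursday: 2004-12-02.
Next Friday: 2004-12-03.
The following Thursday is 2004-12-09.
Next Friday: 2004-12-10.
The following Thursday is 2004-12-16.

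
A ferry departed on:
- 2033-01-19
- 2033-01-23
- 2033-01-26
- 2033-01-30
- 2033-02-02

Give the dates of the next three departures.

2033-02-06, 2033-02-09, 2033-02-13

The gap pattern 4, 3, 4, 3 repeats every 2 events.
These are the Wednesdays and Sundays of each week.
Next Sunday: 2033-02-06.
Next Wednesday: 2033-02-09.
The following Sunday is 2033-02-13.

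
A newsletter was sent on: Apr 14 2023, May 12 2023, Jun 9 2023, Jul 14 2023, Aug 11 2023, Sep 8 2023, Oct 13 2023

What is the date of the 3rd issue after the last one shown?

Jan 12 2024

These are Fridays at 28- or 35-day spacing (28, 28, 35, 28, 28, 35).
The pattern: 2nd Friday of the month.
November 2023 — 2nd Friday is Nov 10 2023.
December 2023 — 2nd Friday is Dec 8 2023.
January 2024 — 2nd Friday is Jan 12 2024.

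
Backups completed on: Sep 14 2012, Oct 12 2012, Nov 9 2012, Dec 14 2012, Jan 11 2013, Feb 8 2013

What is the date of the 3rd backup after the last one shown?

May 10 2013

Gaps: 28, 28, 35, 28, 28 days — a mix of 28 and 35. Every date is a Friday.
Each is the 2nd Friday of its month.
March 2013 — 2nd Friday is Mar 8 2013.
April 2013 — 2nd Friday is Apr 12 2013.
2nd Friday of May 2013: May 10 2013.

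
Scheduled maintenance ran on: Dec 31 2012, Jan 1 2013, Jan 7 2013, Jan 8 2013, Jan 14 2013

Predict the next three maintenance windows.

Gaps: 1, 6, 1, 6 days — not constant, but cyclic with period 2.
The events fall on every Monday and Tuesday.
The following Tuesday is Jan 15 2013.
The following Monday is Jan 21 2013.
Next Tuesday: Jan 22 2013.

Jan 15 2013, Jan 21 2013, Jan 22 2013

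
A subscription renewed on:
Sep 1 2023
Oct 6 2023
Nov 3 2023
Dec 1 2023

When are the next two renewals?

Jan 5 2024, Feb 2 2024

These are Fridays at 28- or 35-day spacing (35, 28, 28).
The pattern: 1st Friday of the month.
January 2024 — 1st Friday is Jan 5 2024.
February 2024 — 1st Friday is Feb 2 2024.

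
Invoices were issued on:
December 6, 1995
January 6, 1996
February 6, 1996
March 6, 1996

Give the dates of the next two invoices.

April 6, 1996; May 6, 1996

The day-of-month is always 6 (31, 31, 29 days between events).
So this recurs on the 6th of each month.
April 1996: April 6, 1996.
May 1996: May 6, 1996.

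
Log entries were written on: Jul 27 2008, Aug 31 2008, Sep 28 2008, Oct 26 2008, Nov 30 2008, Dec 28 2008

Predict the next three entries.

Jan 25 2009, Feb 22 2009, Mar 29 2009

These are Sundays with 35, 28, 28, 35, 28-day gaps.
Each is the final Sunday of its month — Aug 31 2008 is past the 28th, so '4th Sunday' doesn't fit.
January 2009 ends with Sunday Jan 25 2009.
Last Sunday of February 2009: Feb 22 2009.
March 2009 ends with Sunday Mar 29 2009.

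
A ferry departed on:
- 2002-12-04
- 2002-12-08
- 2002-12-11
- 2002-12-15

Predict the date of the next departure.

2002-12-18

The gap pattern 4, 3, 4 repeats every 2 events.
These are the Wednesdays and Sundays of each week.
Next Wednesday: 2002-12-18.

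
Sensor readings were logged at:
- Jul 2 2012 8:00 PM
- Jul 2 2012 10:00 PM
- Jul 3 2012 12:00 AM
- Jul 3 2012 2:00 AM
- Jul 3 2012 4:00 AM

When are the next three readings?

Gaps: 2, 2, 2, 2 hours — each event is 2 hours after the previous one.
Jul 3 2012 4:00 AM + 2 h = Jul 3 2012 6:00 AM.
Jul 3 2012 6:00 AM + 2 h = Jul 3 2012 8:00 AM.
Jul 3 2012 8:00 AM + 2 h = Jul 3 2012 10:00 AM.

Jul 3 2012 6:00 AM, Jul 3 2012 8:00 AM, Jul 3 2012 10:00 AM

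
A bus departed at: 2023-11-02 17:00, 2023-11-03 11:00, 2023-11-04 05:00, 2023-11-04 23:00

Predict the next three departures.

2023-11-05 17:00, 2023-11-06 11:00, 2023-11-07 05:00

Gaps: 18, 18, 18 hours — each event is 18 hours after the previous one.
2023-11-04 23:00 + 18 h = 2023-11-05 17:00.
2023-11-05 17:00 + 18 h = 2023-11-06 11:00.
2023-11-06 11:00 + 18 h = 2023-11-07 05:00.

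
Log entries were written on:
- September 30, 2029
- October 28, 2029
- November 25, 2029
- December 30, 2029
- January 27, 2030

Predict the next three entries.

February 24, 2030; March 31, 2030; April 28, 2030

All Sundays; the gaps (28, 28, 35, 28) vary with month length.
This is the last Sunday of each month.
Last Sunday of February 2030: February 24, 2030.
March 2030 ends with Sunday March 31, 2030.
Last Sunday of April 2030: April 28, 2030.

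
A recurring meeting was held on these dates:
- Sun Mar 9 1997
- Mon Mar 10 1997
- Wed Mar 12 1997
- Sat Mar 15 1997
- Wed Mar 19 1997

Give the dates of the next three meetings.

The spacing grows by 1 each time: 1, 2, 3, 4 days.
Next gap: 5 days. Wed Mar 19 1997 + 5 days = Mon Mar 24 1997.
Next gap: 6 days. Mon Mar 24 1997 + 6 days = Sun Mar 30 1997.
Next gap: 7 days. Sun Mar 30 1997 + 7 days = Sun Apr 6 1997.

Mon Mar 24 1997, Sun Mar 30 1997, Sun Apr 6 1997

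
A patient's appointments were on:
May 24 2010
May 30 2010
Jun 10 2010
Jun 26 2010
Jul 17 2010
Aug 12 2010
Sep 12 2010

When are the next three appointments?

The spacing grows by 5 each time: 6, 11, 16, 21, 26, 31 days.
Next gap: 36 days. Sep 12 2010 + 36 days = Oct 18 2010.
Next gap: 41 days. Oct 18 2010 + 41 days = Nov 28 2010.
Next gap: 46 days. Nov 28 2010 + 46 days = Jan 13 2011.

Oct 18 2010, Nov 28 2010, Jan 13 2011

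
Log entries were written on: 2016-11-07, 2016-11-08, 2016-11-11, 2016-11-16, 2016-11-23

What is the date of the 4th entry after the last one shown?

The spacing grows by 2 each time: 1, 3, 5, 7 days.
Next gap: 9 days. 2016-11-23 + 9 days = 2016-12-02.
Next gap: 11 days. 2016-12-02 + 11 days = 2016-12-13.
Next gap: 13 days. 2016-12-13 + 13 days = 2016-12-26.
Next gap: 15 days. 2016-12-26 + 15 days = 2017-01-10.

2017-01-10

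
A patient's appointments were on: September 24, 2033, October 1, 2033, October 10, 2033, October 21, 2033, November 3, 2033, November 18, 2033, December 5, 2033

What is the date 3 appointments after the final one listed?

Gaps: 7, 9, 11, 13, 15, 17 days — each gap is 2 larger than the previous one.
Next gap: 19 days. December 5, 2033 + 19 days = December 24, 2033.
Next gap: 21 days. December 24, 2033 + 21 days = January 14, 2034.
Next gap: 23 days. January 14, 2034 + 23 days = February 6, 2034.

February 6, 2034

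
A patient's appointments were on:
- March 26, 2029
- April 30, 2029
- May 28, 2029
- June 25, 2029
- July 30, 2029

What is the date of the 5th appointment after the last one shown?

All Mondays; the gaps (35, 28, 28, 35) vary with month length.
This is the last Monday of each month.
Last Monday of August 2029: August 27, 2029.
September 2029 ends with Monday September 24, 2029.
Last Monday of October 2029: October 29, 2029.
Last Monday of November 2029: November 26, 2029.
December 2029 ends with Monday December 31, 2029.

December 31, 2029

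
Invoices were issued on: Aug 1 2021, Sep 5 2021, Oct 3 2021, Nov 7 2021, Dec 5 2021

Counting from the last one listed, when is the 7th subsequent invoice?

Gaps: 35, 28, 35, 28 days — a mix of 28 and 35. Every date is a Sunday.
Each is the 1st Sunday of its month.
1st Sunday of January 2022: Jan 2 2022.
1st Sunday of February 2022: Feb 6 2022.
March 2022 — 1st Sunday is Mar 6 2022.
1st Sunday of April 2022: Apr 3 2022.
May 2022 — 1st Sunday is May 1 2022.
June 2022 — 1st Sunday is Jun 5 2022.
1st Sunday of July 2022: Jul 3 2022.

Jul 3 2022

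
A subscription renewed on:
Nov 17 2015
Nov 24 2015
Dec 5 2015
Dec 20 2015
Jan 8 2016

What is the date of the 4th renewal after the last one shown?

May 3 2016

The spacing grows by 4 each time: 7, 11, 15, 19 days.
Next gap: 23 days. Jan 8 2016 + 23 days = Jan 31 2016.
Next gap: 27 days. Jan 31 2016 + 27 days = Feb 27 2016.
Next gap: 31 days. Feb 27 2016 + 31 days = Mar 29 2016.
Next gap: 35 days. Mar 29 2016 + 35 days = May 3 2016.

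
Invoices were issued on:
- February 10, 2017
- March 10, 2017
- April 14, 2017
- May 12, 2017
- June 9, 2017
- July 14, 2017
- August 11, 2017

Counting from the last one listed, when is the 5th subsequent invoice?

January 12, 2018

All dates are Fridays, 28, 35, 28, 28, 35, 28 days apart.
Specifically, the 2nd Friday of each month.
2nd Friday of September 2017: September 8, 2017.
2nd Friday of October 2017: October 13, 2017.
2nd Friday of November 2017: November 10, 2017.
2nd Friday of December 2017: December 8, 2017.
January 2018 — 2nd Friday is January 12, 2018.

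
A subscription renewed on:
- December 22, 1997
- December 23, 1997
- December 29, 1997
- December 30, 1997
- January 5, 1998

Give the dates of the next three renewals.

The gap pattern 1, 6, 1, 6 repeats every 2 events.
These are the Mondays and Tuesdays of each week.
The following Tuesday is January 6, 1998.
The following Monday is January 12, 1998.
The following Tuesday is January 13, 1998.

January 6, 1998; January 12, 1998; January 13, 1998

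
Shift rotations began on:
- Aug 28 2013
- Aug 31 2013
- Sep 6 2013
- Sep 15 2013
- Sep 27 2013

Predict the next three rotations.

The spacing grows by 3 each time: 3, 6, 9, 12 days.
Next gap: 15 days. Sep 27 2013 + 15 days = Oct 12 2013.
Next gap: 18 days. Oct 12 2013 + 18 days = Oct 30 2013.
Next gap: 21 days. Oct 30 2013 + 21 days = Nov 20 2013.

Oct 12 2013, Oct 30 2013, Nov 20 2013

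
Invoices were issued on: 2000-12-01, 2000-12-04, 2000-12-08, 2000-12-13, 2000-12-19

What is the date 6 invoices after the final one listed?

The spacing grows by 1 each time: 3, 4, 5, 6 days.
Next gap: 7 days. 2000-12-19 + 7 days = 2000-12-26.
Next gap: 8 days. 2000-12-26 + 8 days = 2001-01-03.
Next gap: 9 days. 2001-01-03 + 9 days = 2001-01-12.
Next gap: 10 days. 2001-01-12 + 10 days = 2001-01-22.
Next gap: 11 days. 2001-01-22 + 11 days = 2001-02-02.
Next gap: 12 days. 2001-02-02 + 12 days = 2001-02-14.

2001-02-14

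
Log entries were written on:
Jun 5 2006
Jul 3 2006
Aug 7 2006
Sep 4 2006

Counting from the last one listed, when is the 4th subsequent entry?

Jan 1 2007

All dates are Mondays, 28, 35, 28 days apart.
Specifically, the 1st Monday of each month.
1st Monday of October 2006: Oct 2 2006.
November 2006 — 1st Monday is Nov 6 2006.
1st Monday of December 2006: Dec 4 2006.
January 2007 — 1st Monday is Jan 1 2007.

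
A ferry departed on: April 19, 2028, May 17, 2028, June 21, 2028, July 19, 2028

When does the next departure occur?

August 16, 2028

These are Wednesdays at 28- or 35-day spacing (28, 35, 28).
The pattern: 3rd Wednesday of the month.
3rd Wednesday of August 2028: August 16, 2028.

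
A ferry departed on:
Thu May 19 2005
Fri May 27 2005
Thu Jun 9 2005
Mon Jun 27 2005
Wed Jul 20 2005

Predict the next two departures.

Gaps: 8, 13, 18, 23 days — each gap is 5 larger than the previous one.
Next gap: 28 days. Wed Jul 20 2005 + 28 days = Wed Aug 17 2005.
Next gap: 33 days. Wed Aug 17 2005 + 33 days = Mon Sep 19 2005.

Wed Aug 17 2005, Mon Sep 19 2005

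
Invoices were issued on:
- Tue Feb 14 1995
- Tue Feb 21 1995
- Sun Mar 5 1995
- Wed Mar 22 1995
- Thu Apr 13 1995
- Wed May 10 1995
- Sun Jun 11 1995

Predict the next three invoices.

The spacing grows by 5 each time: 7, 12, 17, 22, 27, 32 days.
Next gap: 37 days. Sun Jun 11 1995 + 37 days = Tue Jul 18 1995.
Next gap: 42 days. Tue Jul 18 1995 + 42 days = Tue Aug 29 1995.
Next gap: 47 days. Tue Aug 29 1995 + 47 days = Sun Oct 15 1995.

Tue Jul 18 1995, Tue Aug 29 1995, Sun Oct 15 1995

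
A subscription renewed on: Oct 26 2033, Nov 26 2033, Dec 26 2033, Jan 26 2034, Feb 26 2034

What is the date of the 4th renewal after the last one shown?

Jun 26 2034

The day-of-month is always 26 (31, 30, 31, 31 days between events).
So this recurs on the 26th of each month.
Next: March 2034 → Mar 26 2034.
April 2034: Apr 26 2034.
May 2034: May 26 2034.
June 2034: Jun 26 2034.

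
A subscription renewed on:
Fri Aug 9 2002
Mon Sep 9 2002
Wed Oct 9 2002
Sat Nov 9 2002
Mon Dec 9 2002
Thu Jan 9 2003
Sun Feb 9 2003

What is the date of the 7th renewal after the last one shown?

The day-of-month is always 9 (31, 30, 31, 30, 31, 31 days between events).
So this recurs on the 9th of each month.
March 2003: Sun Mar 9 2003.
April 2003: Wed Apr 9 2003.
Next: May 2003 → Fri May 9 2003.
Next: June 2003 → Mon Jun 9 2003.
July 2003: Wed Jul 9 2003.
Next: August 2003 → Sat Aug 9 2003.
September 2003: Tue Sep 9 2003.

Tue Sep 9 2003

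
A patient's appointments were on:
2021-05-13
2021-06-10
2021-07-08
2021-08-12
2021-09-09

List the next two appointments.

2021-10-14, 2021-11-11

These are Thursdays at 28- or 35-day spacing (28, 28, 35, 28).
The pattern: 2nd Thursday of the month.
2nd Thursday of October 2021: 2021-10-14.
2nd Thursday of November 2021: 2021-11-11.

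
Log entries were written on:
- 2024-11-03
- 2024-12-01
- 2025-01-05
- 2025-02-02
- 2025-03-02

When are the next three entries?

Gaps: 28, 35, 28, 28 days — a mix of 28 and 35. Every date is a Sunday.
Each is the 1st Sunday of its month.
April 2025 — 1st Sunday is 2025-04-06.
1st Sunday of May 2025: 2025-05-04.
1st Sunday of June 2025: 2025-06-01.

2025-04-06, 2025-05-04, 2025-06-01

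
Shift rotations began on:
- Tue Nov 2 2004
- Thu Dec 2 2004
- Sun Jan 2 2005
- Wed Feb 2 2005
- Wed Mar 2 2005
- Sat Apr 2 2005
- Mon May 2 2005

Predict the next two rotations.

Thu Jun 2 2005, Sat Jul 2 2005

The day-of-month is always 2 (30, 31, 31, 28, 31, 30 days between events).
So this recurs on the 2nd of each month.
Next: June 2005 → Thu Jun 2 2005.
July 2005: Sat Jul 2 2005.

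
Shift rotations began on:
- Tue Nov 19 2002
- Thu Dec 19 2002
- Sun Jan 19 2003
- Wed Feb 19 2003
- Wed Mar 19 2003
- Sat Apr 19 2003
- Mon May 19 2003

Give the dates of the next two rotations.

The day-of-month is always 19 (30, 31, 31, 28, 31, 30 days between events).
So this recurs on the 19th of each month.
Next: June 2003 → Thu Jun 19 2003.
July 2003: Sat Jul 19 2003.

Thu Jun 19 2003, Sat Jul 19 2003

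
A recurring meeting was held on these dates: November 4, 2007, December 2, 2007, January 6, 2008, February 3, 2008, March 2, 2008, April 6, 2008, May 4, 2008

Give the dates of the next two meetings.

June 1, 2008; July 6, 2008

These are Sundays at 28- or 35-day spacing (28, 35, 28, 28, 35, 28).
The pattern: 1st Sunday of the month.
1st Sunday of June 2008: June 1, 2008.
July 2008 — 1st Sunday is July 6, 2008.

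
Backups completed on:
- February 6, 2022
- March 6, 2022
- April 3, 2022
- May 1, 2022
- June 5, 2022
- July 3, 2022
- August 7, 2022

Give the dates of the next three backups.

These are Sundays at 28- or 35-day spacing (28, 28, 28, 35, 28, 35).
The pattern: 1st Sunday of the month.
September 2022 — 1st Sunday is September 4, 2022.
October 2022 — 1st Sunday is October 2, 2022.
1st Sunday of November 2022: November 6, 2022.

September 4, 2022; October 2, 2022; November 6, 2022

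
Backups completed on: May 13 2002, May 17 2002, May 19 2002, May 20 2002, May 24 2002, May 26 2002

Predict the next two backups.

Every event lands on a Monday or Friday or Sunday (gaps cycle 4, 2, 1, 4, 2).
So the schedule is: every Monday, Friday and Sunday.
Next Monday: May 27 2002.
Next Friday: May 31 2002.

May 27 2002, May 31 2002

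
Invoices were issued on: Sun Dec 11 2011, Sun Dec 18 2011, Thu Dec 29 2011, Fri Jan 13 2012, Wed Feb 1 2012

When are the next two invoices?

Gaps: 7, 11, 15, 19 days — each gap is 4 larger than the previous one.
Next gap: 23 days. Wed Feb 1 2012 + 23 days = Fri Feb 24 2012.
Next gap: 27 days. Fri Feb 24 2012 + 27 days = Thu Mar 22 2012.

Fri Feb 24 2012, Thu Mar 22 2012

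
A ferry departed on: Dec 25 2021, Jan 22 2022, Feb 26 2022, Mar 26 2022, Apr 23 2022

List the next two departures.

May 28 2022, Jun 25 2022

These are Saturdays at 28- or 35-day spacing (28, 35, 28, 28).
The pattern: 4th Saturday of the month.
May 2022 — 4th Saturday is May 28 2022.
4th Saturday of June 2022: Jun 25 2022.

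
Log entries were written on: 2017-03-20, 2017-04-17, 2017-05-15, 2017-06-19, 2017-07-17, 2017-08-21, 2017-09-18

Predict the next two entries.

2017-10-16, 2017-11-20

All dates are Mondays, 28, 28, 35, 28, 35, 28 days apart.
Specifically, the 3rd Monday of each month.
3rd Monday of October 2017: 2017-10-16.
November 2017 — 3rd Monday is 2017-11-20.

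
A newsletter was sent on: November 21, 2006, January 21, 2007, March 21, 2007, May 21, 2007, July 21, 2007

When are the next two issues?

September 21, 2007; November 21, 2007

Each date is the 21st; the gaps (61, 59, 61, 61) track the month lengths.
The rule is the 21st of every 2 months.
Next: September 2007 → September 21, 2007.
Next: November 2007 → November 21, 2007.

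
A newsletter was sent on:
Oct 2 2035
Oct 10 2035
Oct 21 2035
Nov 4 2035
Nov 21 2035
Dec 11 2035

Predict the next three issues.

Jan 3 2036, Jan 29 2036, Feb 27 2036

Intervals are 8, 11, 14, 17, 20 days — an arithmetic progression with common difference 3.
Next gap: 23 days. Dec 11 2035 + 23 days = Jan 3 2036.
Next gap: 26 days. Jan 3 2036 + 26 days = Jan 29 2036.
Next gap: 29 days. Jan 29 2036 + 29 days = Feb 27 2036.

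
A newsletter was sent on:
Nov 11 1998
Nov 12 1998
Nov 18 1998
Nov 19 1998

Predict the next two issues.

The gap pattern 1, 6, 1 repeats every 2 events.
These are the Wednesdays and Thursdays of each week.
Next Wednesday: Nov 25 1998.
Next Thursday: Nov 26 1998.

Nov 25 1998, Nov 26 1998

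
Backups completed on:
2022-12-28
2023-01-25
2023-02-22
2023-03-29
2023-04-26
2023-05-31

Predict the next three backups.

All Wednesdays; the gaps (28, 28, 35, 28, 35) vary with month length.
This is the last Wednesday of each month.
June 2023 ends with Wednesday 2023-06-28.
Last Wednesday of July 2023: 2023-07-26.
August 2023 ends with Wednesday 2023-08-30.

2023-06-28, 2023-07-26, 2023-08-30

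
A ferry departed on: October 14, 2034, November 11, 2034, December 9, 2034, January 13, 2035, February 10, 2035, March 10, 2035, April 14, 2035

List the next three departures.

May 12, 2035; June 9, 2035; July 14, 2035

Gaps: 28, 28, 35, 28, 28, 35 days — a mix of 28 and 35. Every date is a Saturday.
Each is the 2nd Saturday of its month.
May 2035 — 2nd Saturday is May 12, 2035.
2nd Saturday of June 2035: June 9, 2035.
July 2035 — 2nd Saturday is July 14, 2035.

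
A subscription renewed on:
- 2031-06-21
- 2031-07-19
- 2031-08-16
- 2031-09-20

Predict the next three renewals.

2031-10-18, 2031-11-15, 2031-12-20

Gaps: 28, 28, 35 days — a mix of 28 and 35. Every date is a Saturday.
Each is the 3rd Saturday of its month.
October 2031 — 3rd Saturday is 2031-10-18.
3rd Saturday of November 2031: 2031-11-15.
3rd Saturday of December 2031: 2031-12-20.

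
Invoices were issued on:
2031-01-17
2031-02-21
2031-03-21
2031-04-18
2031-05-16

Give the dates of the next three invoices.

All dates are Fridays, 35, 28, 28, 28 days apart.
Specifically, the 3rd Friday of each month.
June 2031 — 3rd Friday is 2031-06-20.
3rd Friday of July 2031: 2031-07-18.
August 2031 — 3rd Friday is 2031-08-15.

2031-06-20, 2031-07-18, 2031-08-15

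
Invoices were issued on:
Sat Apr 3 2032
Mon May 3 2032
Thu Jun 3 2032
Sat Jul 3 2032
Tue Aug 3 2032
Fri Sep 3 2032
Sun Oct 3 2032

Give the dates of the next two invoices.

Wed Nov 3 2032, Fri Dec 3 2032

The day-of-month is always 3 (30, 31, 30, 31, 31, 30 days between events).
So this recurs on the 3rd of each month.
November 2032: Wed Nov 3 2032.
December 2032: Fri Dec 3 2032.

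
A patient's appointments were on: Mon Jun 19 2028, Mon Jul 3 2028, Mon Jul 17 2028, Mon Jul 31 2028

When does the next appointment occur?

Mon Aug 14 2028

Every event comes 14 days after the last (14, 14, 14).
Mon Jul 31 2028 + 14 days = Mon Aug 14 2028.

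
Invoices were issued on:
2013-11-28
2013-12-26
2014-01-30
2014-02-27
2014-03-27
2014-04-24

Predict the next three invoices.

2014-05-29, 2014-06-26, 2014-07-31

All Thursdays; the gaps (28, 35, 28, 28, 28) vary with month length.
This is the last Thursday of each month.
Last Thursday of May 2014: 2014-05-29.
Last Thursday of June 2014: 2014-06-26.
July 2014 ends with Thursday 2014-07-31.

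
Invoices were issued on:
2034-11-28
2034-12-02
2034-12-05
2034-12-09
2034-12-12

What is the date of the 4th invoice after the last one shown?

Every event lands on a Tuesday or Saturday (gaps cycle 4, 3, 4, 3).
So the schedule is: every Tuesday and Saturday.
Next Saturday: 2034-12-16.
The following Tuesday is 2034-12-19.
The following Saturday is 2034-12-23.
Next Tuesday: 2034-12-26.

2034-12-26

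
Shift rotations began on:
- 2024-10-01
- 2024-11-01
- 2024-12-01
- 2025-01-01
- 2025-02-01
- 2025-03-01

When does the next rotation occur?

2025-04-01

Gaps: 31, 30, 31, 31, 28 days — not constant. Every event is on the 1st of the month.
Pattern: the 1st of each month.
Next: April 2025 → 2025-04-01.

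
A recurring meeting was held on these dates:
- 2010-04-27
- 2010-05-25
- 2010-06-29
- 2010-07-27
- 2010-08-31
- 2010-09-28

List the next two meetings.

All Tuesdays; the gaps (28, 35, 28, 35, 28) vary with month length.
This is the last Tuesday of each month.
October 2010 ends with Tuesday 2010-10-26.
Last Tuesday of November 2010: 2010-11-30.

2010-10-26, 2010-11-30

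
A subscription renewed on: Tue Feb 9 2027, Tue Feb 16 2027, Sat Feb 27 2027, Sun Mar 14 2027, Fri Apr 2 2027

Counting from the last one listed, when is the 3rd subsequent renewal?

Tue Jun 22 2027

Gaps: 7, 11, 15, 19 days — each gap is 4 larger than the previous one.
Next gap: 23 days. Fri Apr 2 2027 + 23 days = Sun Apr 25 2027.
Next gap: 27 days. Sun Apr 25 2027 + 27 days = Sat May 22 2027.
Next gap: 31 days. Sat May 22 2027 + 31 days = Tue Jun 22 2027.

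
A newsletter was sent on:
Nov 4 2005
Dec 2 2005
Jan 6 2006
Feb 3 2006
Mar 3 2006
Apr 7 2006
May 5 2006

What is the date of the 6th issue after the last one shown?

Nov 3 2006

These are Fridays at 28- or 35-day spacing (28, 35, 28, 28, 35, 28).
The pattern: 1st Friday of the month.
1st Friday of June 2006: Jun 2 2006.
1st Friday of July 2006: Jul 7 2006.
August 2006 — 1st Friday is Aug 4 2006.
1st Friday of September 2006: Sep 1 2006.
October 2006 — 1st Friday is Oct 6 2006.
November 2006 — 1st Friday is Nov 3 2006.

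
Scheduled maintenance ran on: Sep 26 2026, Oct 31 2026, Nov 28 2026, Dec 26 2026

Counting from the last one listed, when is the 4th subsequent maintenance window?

All Saturdays; the gaps (35, 28, 28) vary with month length.
This is the last Saturday of each month.
January 2027 ends with Saturday Jan 30 2027.
February 2027 ends with Saturday Feb 27 2027.
March 2027 ends with Saturday Mar 27 2027.
April 2027 ends with Saturday Apr 24 2027.

Apr 24 2027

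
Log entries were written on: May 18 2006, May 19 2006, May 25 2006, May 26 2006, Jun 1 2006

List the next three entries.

Gaps: 1, 6, 1, 6 days — not constant, but cyclic with period 2.
The events fall on every Thursday and Friday.
The following Friday is Jun 2 2006.
The following Thursday is Jun 8 2006.
Next Friday: Jun 9 2006.

Jun 2 2006, Jun 8 2006, Jun 9 2006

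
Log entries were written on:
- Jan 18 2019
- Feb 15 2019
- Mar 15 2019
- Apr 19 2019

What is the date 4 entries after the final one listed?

These are Fridays at 28- or 35-day spacing (28, 28, 35).
The pattern: 3rd Friday of the month.
May 2019 — 3rd Friday is May 17 2019.
June 2019 — 3rd Friday is Jun 21 2019.
3rd Friday of July 2019: Jul 19 2019.
August 2019 — 3rd Friday is Aug 16 2019.

Aug 16 2019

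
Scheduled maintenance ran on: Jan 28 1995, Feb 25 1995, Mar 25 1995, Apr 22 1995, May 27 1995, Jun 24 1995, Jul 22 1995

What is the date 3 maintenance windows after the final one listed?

Oct 28 1995

All dates are Saturdays, 28, 28, 28, 35, 28, 28 days apart.
Specifically, the 4th Saturday of each month.
4th Saturday of August 1995: Aug 26 1995.
September 1995 — 4th Saturday is Sep 23 1995.
October 1995 — 4th Saturday is Oct 28 1995.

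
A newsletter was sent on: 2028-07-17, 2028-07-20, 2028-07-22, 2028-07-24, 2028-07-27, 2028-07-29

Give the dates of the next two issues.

2028-07-31, 2028-08-03

Gaps: 3, 2, 2, 3, 2 days — not constant, but cyclic with period 3.
The events fall on every Monday, Thursday and Saturday.
The following Monday is 2028-07-31.
Next Thursday: 2028-08-03.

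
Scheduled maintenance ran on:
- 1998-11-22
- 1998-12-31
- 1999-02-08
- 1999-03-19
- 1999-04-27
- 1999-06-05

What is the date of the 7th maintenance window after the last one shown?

The spacing is 39, 39, 39, 39, 39 days — always 39 days.
1999-06-05 + 39 days = 1999-07-14.
1999-07-14 + 39 days = 1999-08-22.
1999-08-22 + 39 days = 1999-09-30.
1999-09-30 + 39 days = 1999-11-08.
1999-11-08 + 39 days = 1999-12-17.
1999-12-17 + 39 days = 2000-01-25.
2000-01-25 + 39 days = 2000-03-04.

2000-03-04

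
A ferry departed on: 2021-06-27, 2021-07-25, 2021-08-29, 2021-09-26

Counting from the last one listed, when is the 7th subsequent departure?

All Sundays; the gaps (28, 35, 28) vary with month length.
This is the last Sunday of each month.
Last Sunday of October 2021: 2021-10-31.
Last Sunday of November 2021: 2021-11-28.
December 2021 ends with Sunday 2021-12-26.
January 2022 ends with Sunday 2022-01-30.
February 2022 ends with Sunday 2022-02-27.
Last Sunday of March 2022: 2022-03-27.
April 2022 ends with Sunday 2022-04-24.

2022-04-24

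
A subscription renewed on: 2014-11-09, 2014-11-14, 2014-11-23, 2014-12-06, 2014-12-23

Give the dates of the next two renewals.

Intervals are 5, 9, 13, 17 days — an arithmetic progression with common difference 4.
Next gap: 21 days. 2014-12-23 + 21 days = 2015-01-13.
Next gap: 25 days. 2015-01-13 + 25 days = 2015-02-07.

2015-01-13, 2015-02-07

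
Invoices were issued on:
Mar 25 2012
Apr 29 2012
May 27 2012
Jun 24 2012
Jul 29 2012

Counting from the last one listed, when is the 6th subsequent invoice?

All Sundays; the gaps (35, 28, 28, 35) vary with month length.
This is the last Sunday of each month.
Last Sunday of August 2012: Aug 26 2012.
September 2012 ends with Sunday Sep 30 2012.
Last Sunday of October 2012: Oct 28 2012.
Last Sunday of November 2012: Nov 25 2012.
Last Sunday of December 2012: Dec 30 2012.
Last Sunday of January 2013: Jan 27 2013.

Jan 27 2013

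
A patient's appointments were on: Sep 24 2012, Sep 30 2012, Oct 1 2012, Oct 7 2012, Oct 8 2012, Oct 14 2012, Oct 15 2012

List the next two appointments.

Oct 21 2012, Oct 22 2012

The gap pattern 6, 1, 6, 1, 6, 1 repeats every 2 events.
These are the Mondays and Sundays of each week.
The following Sunday is Oct 21 2012.
Next Monday: Oct 22 2012.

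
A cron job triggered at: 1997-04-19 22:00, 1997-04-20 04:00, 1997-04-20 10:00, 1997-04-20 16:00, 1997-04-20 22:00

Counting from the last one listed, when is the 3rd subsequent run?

Gaps: 6, 6, 6, 6 hours — each event is 6 hours after the previous one.
1997-04-20 22:00 + 6 h = 1997-04-21 04:00.
1997-04-21 04:00 + 6 h = 1997-04-21 10:00.
1997-04-21 10:00 + 6 h = 1997-04-21 16:00.

1997-04-21 16:00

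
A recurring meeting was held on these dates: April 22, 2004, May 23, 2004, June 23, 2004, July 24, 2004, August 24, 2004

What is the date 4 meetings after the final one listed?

December 26, 2004

Gaps between consecutive events: 31, 31, 31, 31 days — a constant 31-day interval.
August 24, 2004 + 31 days = September 24, 2004.
September 24, 2004 + 31 days = October 25, 2004.
October 25, 2004 + 31 days = November 25, 2004.
November 25, 2004 + 31 days = December 26, 2004.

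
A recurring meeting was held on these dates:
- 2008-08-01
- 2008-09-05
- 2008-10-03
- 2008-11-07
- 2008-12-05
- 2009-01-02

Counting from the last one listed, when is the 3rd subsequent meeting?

All dates are Fridays, 35, 28, 35, 28, 28 days apart.
Specifically, the 1st Friday of each month.
1st Friday of February 2009: 2009-02-06.
March 2009 — 1st Friday is 2009-03-06.
1st Friday of April 2009: 2009-04-03.

2009-04-03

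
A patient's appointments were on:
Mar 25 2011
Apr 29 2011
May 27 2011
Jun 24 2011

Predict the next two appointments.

Jul 29 2011, Aug 26 2011

These are Fridays with 35, 28, 28-day gaps.
Each is the final Friday of its month — Apr 29 2011 is past the 28th, so '4th Friday' doesn't fit.
Last Friday of July 2011: Jul 29 2011.
August 2011 ends with Friday Aug 26 2011.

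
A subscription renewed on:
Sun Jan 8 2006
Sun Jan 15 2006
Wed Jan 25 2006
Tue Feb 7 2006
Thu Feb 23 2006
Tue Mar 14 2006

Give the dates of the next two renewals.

Wed Apr 5 2006, Sun Apr 30 2006

Gaps: 7, 10, 13, 16, 19 days — each gap is 3 larger than the previous one.
Next gap: 22 days. Tue Mar 14 2006 + 22 days = Wed Apr 5 2006.
Next gap: 25 days. Wed Apr 5 2006 + 25 days = Sun Apr 30 2006.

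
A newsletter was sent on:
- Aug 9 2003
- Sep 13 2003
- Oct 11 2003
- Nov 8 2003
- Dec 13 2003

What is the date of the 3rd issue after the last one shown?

All dates are Saturdays, 35, 28, 28, 35 days apart.
Specifically, the 2nd Saturday of each month.
January 2004 — 2nd Saturday is Jan 10 2004.
2nd Saturday of February 2004: Feb 14 2004.
2nd Saturday of March 2004: Mar 13 2004.

Mar 13 2004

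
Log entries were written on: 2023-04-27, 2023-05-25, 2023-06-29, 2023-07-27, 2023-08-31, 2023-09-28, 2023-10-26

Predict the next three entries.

Every date is a Thursday; gaps 28, 35, 28, 35, 28, 28 days.
Each is the last Thursday of its month (at least one falls on the 29th or later, ruling out '4th Thursday').
Last Thursday of November 2023: 2023-11-30.
Last Thursday of December 2023: 2023-12-28.
Last Thursday of January 2024: 2024-01-25.

2023-11-30, 2023-12-28, 2024-01-25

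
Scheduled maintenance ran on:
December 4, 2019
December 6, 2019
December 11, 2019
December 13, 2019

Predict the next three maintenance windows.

Gaps: 2, 5, 2 days — not constant, but cyclic with period 2.
The events fall on every Wednesday and Friday.
Next Wednesday: December 18, 2019.
Next Friday: December 20, 2019.
The following Wednesday is December 25, 2019.

December 18, 2019; December 20, 2019; December 25, 2019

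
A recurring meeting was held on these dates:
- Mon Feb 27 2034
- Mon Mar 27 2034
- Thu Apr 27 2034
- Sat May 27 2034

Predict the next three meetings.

The day-of-month is always 27 (28, 31, 30 days between events).
So this recurs on the 27th of each month.
Next: June 2034 → Tue Jun 27 2034.
Next: July 2034 → Thu Jul 27 2034.
August 2034: Sun Aug 27 2034.

Tue Jun 27 2034, Thu Jul 27 2034, Sun Aug 27 2034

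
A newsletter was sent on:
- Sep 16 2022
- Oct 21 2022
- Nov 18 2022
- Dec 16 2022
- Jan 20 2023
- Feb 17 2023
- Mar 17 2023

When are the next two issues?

Gaps: 35, 28, 28, 35, 28, 28 days — a mix of 28 and 35. Every date is a Friday.
Each is the 3rd Friday of its month.
3rd Friday of April 2023: Apr 21 2023.
May 2023 — 3rd Friday is May 19 2023.

Apr 21 2023, May 19 2023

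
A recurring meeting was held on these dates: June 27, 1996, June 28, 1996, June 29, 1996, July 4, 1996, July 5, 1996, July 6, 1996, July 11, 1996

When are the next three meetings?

Gaps: 1, 1, 5, 1, 1, 5 days — not constant, but cyclic with period 3.
The events fall on every Thursday, Friday and Saturday.
Next Friday: July 12, 1996.
Next Saturday: July 13, 1996.
Next Thursday: July 18, 1996.

July 12, 1996; July 13, 1996; July 18, 1996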